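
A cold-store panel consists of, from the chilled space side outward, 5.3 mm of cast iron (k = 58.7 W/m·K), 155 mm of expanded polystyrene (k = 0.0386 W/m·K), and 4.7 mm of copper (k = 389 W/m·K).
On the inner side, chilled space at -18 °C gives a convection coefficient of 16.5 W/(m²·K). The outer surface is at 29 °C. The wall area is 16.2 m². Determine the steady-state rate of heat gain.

Q ≈ 187 W

Thermal resistances in series:
R_inner film = 1/(h_i·A) = 1/(16.5×16.2) = 0.003741 K/W
R_cast iron = L/(kA) = 0.0053/(58.7×16.2) = 5.573×10^-6 K/W
R_expanded polystyrene = L/(kA) = 0.155/(0.0386×16.2) = 0.2479 K/W
R_copper = L/(kA) = 0.0047/(389×16.2) = 7.458×10^-7 K/W
R_total = 0.2516 K/W
Q = ΔT / R_total = 47 / 0.2516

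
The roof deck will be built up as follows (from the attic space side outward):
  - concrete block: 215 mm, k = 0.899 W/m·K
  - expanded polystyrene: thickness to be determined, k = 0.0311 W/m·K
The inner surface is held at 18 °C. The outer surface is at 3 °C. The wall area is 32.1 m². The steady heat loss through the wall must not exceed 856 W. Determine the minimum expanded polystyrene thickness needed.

Treating each layer as a thermal resistance in series:
R_concrete block = L/(kA) = 0.215/(0.899×32.1) = 0.00745 K/W
Sum of the known resistances R_other = 0.00745 K/W
Required total resistance R_tot = ΔT/Q_allow = 15/856 = 0.01752 K/W
R_expanded polystyrene = R_tot − R_other = 0.01007 K/W
L = R·k·A = 0.01007×0.0311×32.1

L ≈ 10.1 mm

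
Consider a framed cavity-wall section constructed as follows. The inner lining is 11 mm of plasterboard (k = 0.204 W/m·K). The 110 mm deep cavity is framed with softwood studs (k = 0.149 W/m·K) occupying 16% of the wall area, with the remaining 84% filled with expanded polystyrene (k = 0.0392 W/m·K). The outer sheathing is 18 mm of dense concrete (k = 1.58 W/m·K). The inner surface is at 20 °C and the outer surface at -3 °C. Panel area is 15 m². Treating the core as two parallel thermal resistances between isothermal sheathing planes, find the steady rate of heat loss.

Sheathing layers in series; stud and cavity paths in parallel between them.
R_inner = 0.011/(0.204×15) = 0.003595 K/W
R_stud  = 0.11/(0.149×0.16×15) = 0.3076 K/W
R_cav   = 0.11/(0.0392×0.84×15) = 0.2227 K/W
1/R_core = 1/R_stud + 1/R_cav → R_core = 0.1292 K/W
R_outer = 0.018/(1.58×15) = 7.595×10^-4 K/W
R_total = 0.1335 K/W
Q = ΔT/R_total = 23/0.1335

Q ≈ 172 W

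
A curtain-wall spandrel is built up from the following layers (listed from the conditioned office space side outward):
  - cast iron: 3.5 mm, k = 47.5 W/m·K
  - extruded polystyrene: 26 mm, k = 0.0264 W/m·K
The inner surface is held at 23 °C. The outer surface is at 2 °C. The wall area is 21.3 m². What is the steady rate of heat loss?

Using the resistance-network approach (series):
R_cast iron = L/(kA) = 0.0035/(47.5×21.3) = 3.459×10^-6 K/W
R_extruded polystyrene = L/(kA) = 0.026/(0.0264×21.3) = 0.04624 K/W
R_total = 0.04624 K/W
Q = ΔT / R_total = 21 / 0.04624

Q ≈ 454 W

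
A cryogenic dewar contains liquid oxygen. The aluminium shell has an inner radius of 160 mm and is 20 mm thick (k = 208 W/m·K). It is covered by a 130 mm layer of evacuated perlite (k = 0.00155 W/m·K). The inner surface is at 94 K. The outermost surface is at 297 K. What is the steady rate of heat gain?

Q ≈ 1.7 W

For a spherical shell R = (1/r₁ − 1/r₂)/(4πk); film R = 1/(h·4πr²). In series:
R_aluminium shell = (1/0.16 − 1/0.18)/(4π×208) = 2.657×10^-4 K/W
R_evacuated perlite = (1/0.18 − 1/0.31)/(4π×0.00155) = 119.6 K/W
R_total = 119.6 K/W
Q = ΔT/R_total = 203/119.6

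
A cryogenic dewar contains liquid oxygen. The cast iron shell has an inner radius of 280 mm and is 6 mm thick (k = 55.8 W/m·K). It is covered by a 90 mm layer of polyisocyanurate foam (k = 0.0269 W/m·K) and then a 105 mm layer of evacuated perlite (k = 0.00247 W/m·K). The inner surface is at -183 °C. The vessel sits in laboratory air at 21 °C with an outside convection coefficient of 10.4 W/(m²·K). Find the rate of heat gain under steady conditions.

Each spherical layer contributes R = (1/r_i − 1/r_o)/(4πk):
R_cast iron shell = (1/0.28 − 1/0.286)/(4π×55.8) = 1.069×10^-4 K/W
R_polyisocyanurate foam = (1/0.286 − 1/0.376)/(4π×0.0269) = 2.476 K/W
R_evacuated perlite = (1/0.376 − 1/0.481)/(4π×0.00247) = 18.7 K/W
R_outer film = 1/(h·4πr_o²) = 1/(10.4×4π×0.481²) = 0.03307 K/W
R_total = 21.21 K/W
Q = ΔT/R_total = 204/21.21

Q ≈ 9.62 W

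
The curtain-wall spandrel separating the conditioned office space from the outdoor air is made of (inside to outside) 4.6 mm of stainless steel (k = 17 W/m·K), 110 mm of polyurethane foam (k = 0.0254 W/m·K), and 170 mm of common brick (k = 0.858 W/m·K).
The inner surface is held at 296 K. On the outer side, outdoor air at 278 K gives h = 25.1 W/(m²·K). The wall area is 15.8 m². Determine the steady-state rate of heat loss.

Thermal resistances in series:
R_stainless steel = L/(kA) = 0.0046/(17×15.8) = 1.713×10^-5 K/W
R_polyurethane foam = L/(kA) = 0.11/(0.0254×15.8) = 0.2741 K/W
R_common brick = L/(kA) = 0.17/(0.858×15.8) = 0.01254 K/W
R_outer film = 1/(h_o·A) = 1/(25.1×15.8) = 0.002522 K/W
R_total = 0.2892 K/W
Q = ΔT / R_total = 18 / 0.2892

Q ≈ 62.2 W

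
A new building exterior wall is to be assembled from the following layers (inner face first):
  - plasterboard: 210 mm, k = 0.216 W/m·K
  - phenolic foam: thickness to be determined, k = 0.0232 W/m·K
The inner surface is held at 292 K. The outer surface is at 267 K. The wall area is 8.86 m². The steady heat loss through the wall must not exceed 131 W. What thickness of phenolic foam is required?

L ≈ 16.7 mm

Using the resistance-network approach (series):
R_plasterboard = L/(kA) = 0.21/(0.216×8.86) = 0.1097 K/W
Sum of the known resistances R_other = 0.1097 K/W
Required total resistance R_tot = ΔT/Q_allow = 25/131 = 0.1908 K/W
R_phenolic foam = R_tot − R_other = 0.08111 K/W
L = R·k·A = 0.08111×0.0232×8.86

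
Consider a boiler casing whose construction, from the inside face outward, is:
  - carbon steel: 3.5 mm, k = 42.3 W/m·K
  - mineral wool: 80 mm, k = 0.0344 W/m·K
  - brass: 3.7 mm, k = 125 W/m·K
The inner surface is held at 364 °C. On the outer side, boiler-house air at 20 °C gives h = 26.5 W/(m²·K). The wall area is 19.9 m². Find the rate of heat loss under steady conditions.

Model the wall as resistances in series:
R_carbon steel = L/(kA) = 0.0035/(42.3×19.9) = 4.158×10^-6 K/W
R_mineral wool = L/(kA) = 0.08/(0.0344×19.9) = 0.1169 K/W
R_brass = L/(kA) = 0.0037/(125×19.9) = 1.487×10^-6 K/W
R_outer film = 1/(h_o·A) = 1/(26.5×19.9) = 0.001896 K/W
R_total = 0.1188 K/W
Q = ΔT / R_total = 344 / 0.1188

Q ≈ 2900 W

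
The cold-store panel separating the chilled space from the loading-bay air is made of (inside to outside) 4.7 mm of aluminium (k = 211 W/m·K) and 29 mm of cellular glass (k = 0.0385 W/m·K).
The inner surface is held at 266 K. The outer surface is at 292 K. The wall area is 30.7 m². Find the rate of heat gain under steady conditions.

Using the resistance-network approach (series):
R_aluminium = L/(kA) = 0.0047/(211×30.7) = 7.256×10^-7 K/W
R_cellular glass = L/(kA) = 0.029/(0.0385×30.7) = 0.02454 K/W
R_total = 0.02454 K/W
Q = ΔT / R_total = 26 / 0.02454

Q ≈ 1060 W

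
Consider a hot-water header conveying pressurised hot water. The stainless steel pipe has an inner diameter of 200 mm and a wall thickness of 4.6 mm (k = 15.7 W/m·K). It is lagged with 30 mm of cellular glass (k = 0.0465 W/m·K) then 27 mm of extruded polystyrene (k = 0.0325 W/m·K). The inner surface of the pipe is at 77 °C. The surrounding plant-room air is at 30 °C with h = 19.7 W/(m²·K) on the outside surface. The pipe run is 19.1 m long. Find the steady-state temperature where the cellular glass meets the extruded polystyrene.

For a radial system each layer contributes R = ln(r_out/r_in)/(2πkL); films add R = 1/(hA).
R_stainless steel pipe wall = ln(104.6/100)/(2π×15.7×19.1) = 2.387×10^-5 K/W
R_cellular glass = ln(134.6/104.6)/(2π×0.0465×19.1) = 0.04519 K/W
R_extruded polystyrene = ln(161.6/134.6)/(2π×0.0325×19.1) = 0.04687 K/W
R_outer film = 1/(h_o·2πr_oL) = 1/(19.7×2π×0.1616×19.1) = 0.002617 K/W
R_total = 0.0947 K/W
Q = ΔT/R_total = 47/0.0947
Q = 496 W
T_interface = T_inner − Q·ΣR(inner→interface) = 77 − 496×0.04521

T ≈ 54.6 °C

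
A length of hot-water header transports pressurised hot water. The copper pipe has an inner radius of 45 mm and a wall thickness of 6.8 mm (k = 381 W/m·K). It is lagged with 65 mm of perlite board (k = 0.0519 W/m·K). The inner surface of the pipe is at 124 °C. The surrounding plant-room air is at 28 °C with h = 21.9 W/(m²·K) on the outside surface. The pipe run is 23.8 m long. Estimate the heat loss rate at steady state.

Radial resistances (cylindrical: R_cond = ln(r_o/r_i)/(2πkL), R_conv = 1/(h·2πrL)):
R_copper pipe wall = ln(51.8/45)/(2π×381×23.8) = 2.47×10^-6 K/W
R_perlite board = ln(116.8/51.8)/(2π×0.0519×23.8) = 0.1048 K/W
R_outer film = 1/(h_o·2πr_oL) = 1/(21.9×2π×0.1168×23.8) = 0.002614 K/W
R_total = 0.1074 K/W
Q = ΔT/R_total = 96/0.1074

Q ≈ 894 W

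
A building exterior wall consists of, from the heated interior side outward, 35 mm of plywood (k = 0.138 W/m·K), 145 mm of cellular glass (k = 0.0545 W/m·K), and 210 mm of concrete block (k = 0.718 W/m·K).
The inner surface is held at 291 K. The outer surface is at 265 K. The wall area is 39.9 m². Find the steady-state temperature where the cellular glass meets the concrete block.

T ≈ 267 K

Treating each layer as a thermal resistance in series:
R_plywood = L/(kA) = 0.035/(0.138×39.9) = 0.006356 K/W
R_cellular glass = L/(kA) = 0.145/(0.0545×39.9) = 0.06668 K/W
R_concrete block = L/(kA) = 0.21/(0.718×39.9) = 0.00733 K/W
R_total = 0.08037 K/W;  Q = ΔT/R_total = 26/0.08037 = 323.5 W
T_interface = T_inner − Q·ΣR(inner→interface) = 291 − 324×0.07304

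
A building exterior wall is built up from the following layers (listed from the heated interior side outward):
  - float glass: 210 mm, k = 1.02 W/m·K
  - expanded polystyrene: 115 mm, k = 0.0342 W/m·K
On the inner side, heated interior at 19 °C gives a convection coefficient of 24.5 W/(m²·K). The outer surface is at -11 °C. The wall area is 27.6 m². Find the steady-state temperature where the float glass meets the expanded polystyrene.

Thermal resistances in series:
R_inner film = 1/(h_i·A) = 1/(24.5×27.6) = 0.001479 K/W
R_float glass = L/(kA) = 0.21/(1.02×27.6) = 0.00746 K/W
R_expanded polystyrene = L/(kA) = 0.115/(0.0342×27.6) = 0.1218 K/W
R_total = 0.1308 K/W;  Q = ΔT/R_total = 30/0.1308 = 229.4 W
T_interface = T_inner − Q·ΣR(inner→interface) = 19 − 229×0.008938

T ≈ 16.9 °C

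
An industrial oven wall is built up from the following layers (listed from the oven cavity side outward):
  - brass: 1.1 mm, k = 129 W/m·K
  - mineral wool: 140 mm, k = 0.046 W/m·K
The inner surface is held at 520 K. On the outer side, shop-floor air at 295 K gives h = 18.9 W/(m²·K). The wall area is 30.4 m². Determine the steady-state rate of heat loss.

Q ≈ 2210 W

Model the wall as resistances in series:
R_brass = L/(kA) = 0.0011/(129×30.4) = 2.805×10^-7 K/W
R_mineral wool = L/(kA) = 0.14/(0.046×30.4) = 0.1001 K/W
R_outer film = 1/(h_o·A) = 1/(18.9×30.4) = 0.00174 K/W
R_total = 0.1019 K/W
Q = ΔT / R_total = 225 / 0.1019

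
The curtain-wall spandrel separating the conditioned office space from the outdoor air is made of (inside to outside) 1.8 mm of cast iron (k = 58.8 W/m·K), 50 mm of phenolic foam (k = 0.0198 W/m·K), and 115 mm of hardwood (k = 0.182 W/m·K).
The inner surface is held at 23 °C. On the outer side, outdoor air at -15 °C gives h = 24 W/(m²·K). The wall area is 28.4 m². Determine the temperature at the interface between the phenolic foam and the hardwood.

Treating each layer as a thermal resistance in series:
R_cast iron = L/(kA) = 0.0018/(58.8×28.4) = 1.078×10^-6 K/W
R_phenolic foam = L/(kA) = 0.05/(0.0198×28.4) = 0.08892 K/W
R_hardwood = L/(kA) = 0.115/(0.182×28.4) = 0.02225 K/W
R_outer film = 1/(h_o·A) = 1/(24×28.4) = 0.001467 K/W
R_total = 0.1126 K/W;  Q = ΔT/R_total = 38/0.1126 = 337.4 W
T_interface = T_inner − Q·ΣR(inner→interface) = 23 − 337×0.08892

T ≈ -7 °C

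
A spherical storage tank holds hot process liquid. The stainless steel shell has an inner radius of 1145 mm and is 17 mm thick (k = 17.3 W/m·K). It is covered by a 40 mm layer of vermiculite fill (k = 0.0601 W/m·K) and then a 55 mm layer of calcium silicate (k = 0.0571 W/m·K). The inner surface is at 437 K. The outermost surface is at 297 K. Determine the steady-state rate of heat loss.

Spherical conduction: R = (1/r_in − 1/r_out)/(4πk) per layer; series-sum.
R_stainless steel shell = (1/1.145 − 1/1.162)/(4π×17.3) = 5.877×10^-5 K/W
R_vermiculite fill = (1/1.162 − 1/1.202)/(4π×0.0601) = 0.03792 K/W
R_calcium silicate = (1/1.202 − 1/1.257)/(4π×0.0571) = 0.05073 K/W
R_total = 0.08871 K/W
Q = ΔT/R_total = 140/0.08871

Q ≈ 1580 W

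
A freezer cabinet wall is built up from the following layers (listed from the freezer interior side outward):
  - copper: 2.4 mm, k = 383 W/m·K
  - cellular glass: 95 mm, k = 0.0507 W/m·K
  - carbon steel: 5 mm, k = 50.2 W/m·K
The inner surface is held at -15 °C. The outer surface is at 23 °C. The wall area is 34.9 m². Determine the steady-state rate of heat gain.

Thermal resistances in series:
R_copper = L/(kA) = 0.0024/(383×34.9) = 1.796×10^-7 K/W
R_cellular glass = L/(kA) = 0.095/(0.0507×34.9) = 0.05369 K/W
R_carbon steel = L/(kA) = 0.005/(50.2×34.9) = 2.854×10^-6 K/W
R_total = 0.05369 K/W
Q = ΔT / R_total = 38 / 0.05369

Q ≈ 708 W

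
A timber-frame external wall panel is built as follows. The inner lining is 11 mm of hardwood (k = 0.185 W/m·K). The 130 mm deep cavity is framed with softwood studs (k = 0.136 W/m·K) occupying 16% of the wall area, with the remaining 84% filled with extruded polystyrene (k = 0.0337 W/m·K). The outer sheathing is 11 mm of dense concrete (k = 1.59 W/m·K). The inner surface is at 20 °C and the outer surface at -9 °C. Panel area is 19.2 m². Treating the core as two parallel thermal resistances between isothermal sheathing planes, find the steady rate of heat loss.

Q ≈ 209 W

Sheathing layers in series; stud and cavity paths in parallel between them.
R_inner = 0.011/(0.185×19.2) = 0.003097 K/W
R_stud  = 0.13/(0.136×0.16×19.2) = 0.3112 K/W
R_cav   = 0.13/(0.0337×0.84×19.2) = 0.2392 K/W
1/R_core = 1/R_stud + 1/R_cav → R_core = 0.1352 K/W
R_outer = 0.011/(1.59×19.2) = 3.603×10^-4 K/W
R_total = 0.1387 K/W
Q = ΔT/R_total = 29/0.1387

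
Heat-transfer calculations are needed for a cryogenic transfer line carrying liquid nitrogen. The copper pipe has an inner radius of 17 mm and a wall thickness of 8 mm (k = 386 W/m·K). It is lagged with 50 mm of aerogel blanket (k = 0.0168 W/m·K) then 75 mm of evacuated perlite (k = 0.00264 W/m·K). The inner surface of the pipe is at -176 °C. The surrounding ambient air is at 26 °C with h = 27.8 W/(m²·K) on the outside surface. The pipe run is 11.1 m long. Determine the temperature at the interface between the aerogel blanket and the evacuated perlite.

For a radial system each layer contributes R = ln(r_out/r_in)/(2πkL); films add R = 1/(hA).
R_copper pipe wall = ln(25/17)/(2π×386×11.1) = 1.433×10^-5 K/W
R_aerogel blanket = ln(75/25)/(2π×0.0168×11.1) = 0.9376 K/W
R_evacuated perlite = ln(150/75)/(2π×0.00264×11.1) = 3.765 K/W
R_outer film = 1/(h_o·2πr_oL) = 1/(27.8×2π×0.15×11.1) = 0.003438 K/W
R_total = 4.706 K/W
Q = ΔT/R_total = 202/4.706
Q = 42.9 W
T_interface = T_inner + Q·ΣR(inner→interface) = -176 + 42.9×0.9376

T ≈ -136 °C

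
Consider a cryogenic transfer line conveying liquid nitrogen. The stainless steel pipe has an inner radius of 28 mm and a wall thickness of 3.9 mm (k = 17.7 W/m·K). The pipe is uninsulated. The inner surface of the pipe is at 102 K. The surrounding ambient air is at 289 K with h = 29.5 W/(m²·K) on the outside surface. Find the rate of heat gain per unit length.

Per-layer cylindrical resistances, series-summed:
R_stainless steel pipe wall = ln(31.9/28)/(2π×17.7×1) = 0.001173 K/W
R_outer film = 1/(h_o·2πr_oL) = 1/(29.5×2π×0.0319×1) = 0.1691 K/W
R_total = 0.1703 K/W
Q = ΔT/R_total = 187/0.1703

q′ ≈ 1100 W/m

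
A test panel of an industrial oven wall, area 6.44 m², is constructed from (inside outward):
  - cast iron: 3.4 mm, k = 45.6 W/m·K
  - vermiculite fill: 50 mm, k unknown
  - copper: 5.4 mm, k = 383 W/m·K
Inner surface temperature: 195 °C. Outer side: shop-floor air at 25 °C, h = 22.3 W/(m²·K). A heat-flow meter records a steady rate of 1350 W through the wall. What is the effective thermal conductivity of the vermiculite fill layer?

k ≈ 0.0653 W/(m·K)

Thermal resistances in series:
R_cast iron = L/(kA) = 0.0034/(45.6×6.44) = 1.158×10^-5 K/W
R_copper = L/(kA) = 0.0054/(383×6.44) = 2.189×10^-6 K/W
R_outer film = 1/(h_o·A) = 1/(22.3×6.44) = 0.006963 K/W
Sum of known resistances R_other = 0.006977 K/W
Total R = ΔT/Q = 170/1350 = 0.1259 K/W
R_vermiculite fill = R_total − R_other = 0.1189 K/W
k = L/(R·A) = 0.05/(0.1189×6.44)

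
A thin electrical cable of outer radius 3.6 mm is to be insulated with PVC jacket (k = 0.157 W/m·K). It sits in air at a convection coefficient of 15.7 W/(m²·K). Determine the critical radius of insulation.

For a cylinder r_cr = k/h = 0.157/15.7
r_cr = 10 mm; since the bare radius (3.6 mm) is below r_cr, adding a thin layer of insulation will *increase* heat loss.

r_cr ≈ 10 mm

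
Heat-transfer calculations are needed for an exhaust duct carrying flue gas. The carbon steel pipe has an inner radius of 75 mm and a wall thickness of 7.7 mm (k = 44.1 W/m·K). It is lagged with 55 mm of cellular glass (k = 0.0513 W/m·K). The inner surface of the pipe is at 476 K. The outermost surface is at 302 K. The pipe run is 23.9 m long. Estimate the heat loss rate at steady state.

Q ≈ 2630 W

Radial resistances (cylindrical: R_cond = ln(r_o/r_i)/(2πkL), R_conv = 1/(h·2πrL)):
R_carbon steel pipe wall = ln(82.7/75)/(2π×44.1×23.9) = 1.476×10^-5 K/W
R_cellular glass = ln(137.7/82.7)/(2π×0.0513×23.9) = 0.06618 K/W
R_total = 0.0662 K/W
Q = ΔT/R_total = 174/0.0662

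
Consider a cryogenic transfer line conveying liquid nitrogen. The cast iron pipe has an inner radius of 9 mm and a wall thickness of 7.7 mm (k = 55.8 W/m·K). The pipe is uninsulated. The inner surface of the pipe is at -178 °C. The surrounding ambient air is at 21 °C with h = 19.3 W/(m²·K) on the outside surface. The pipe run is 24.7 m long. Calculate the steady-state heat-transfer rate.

Per-layer cylindrical resistances, series-summed:
R_cast iron pipe wall = ln(16.7/9)/(2π×55.8×24.7) = 7.138×10^-5 K/W
R_outer film = 1/(h_o·2πr_oL) = 1/(19.3×2π×0.0167×24.7) = 0.01999 K/W
R_total = 0.02006 K/W
Q = ΔT/R_total = 199/0.02006

Q ≈ 9920 W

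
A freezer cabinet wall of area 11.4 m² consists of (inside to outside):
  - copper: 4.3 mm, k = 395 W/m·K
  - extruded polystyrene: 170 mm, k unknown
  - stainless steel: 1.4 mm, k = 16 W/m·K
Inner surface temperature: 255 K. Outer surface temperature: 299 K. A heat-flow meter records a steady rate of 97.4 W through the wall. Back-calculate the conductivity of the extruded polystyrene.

Using the resistance-network approach (series):
R_copper = L/(kA) = 0.0043/(395×11.4) = 9.549×10^-7 K/W
R_stainless steel = L/(kA) = 0.0014/(16×11.4) = 7.675×10^-6 K/W
Sum of known resistances R_other = 8.63×10^-6 K/W
Total R = ΔT/Q = 44/97.4 = 0.4517 K/W
R_extruded polystyrene = R_total − R_other = 0.4517 K/W
k = L/(R·A) = 0.17/(0.4517×11.4)

k ≈ 0.033 W/(m·K)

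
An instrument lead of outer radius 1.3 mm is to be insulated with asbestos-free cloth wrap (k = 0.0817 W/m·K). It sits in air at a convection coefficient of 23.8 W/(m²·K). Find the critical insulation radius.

r_cr ≈ 3.43 mm

For a cylinder r_cr = k/h = 0.0817/23.8
r_cr = 3.43 mm; since the bare radius (1.3 mm) is below r_cr, adding a thin layer of insulation will *increase* heat loss.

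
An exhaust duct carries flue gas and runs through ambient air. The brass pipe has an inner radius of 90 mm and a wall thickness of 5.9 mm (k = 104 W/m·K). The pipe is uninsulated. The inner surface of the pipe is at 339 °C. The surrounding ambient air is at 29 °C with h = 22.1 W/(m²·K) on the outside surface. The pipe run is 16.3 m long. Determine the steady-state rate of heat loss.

Q ≈ 67200 W

Cylindrical conduction, so R = ln(r₂/r₁)/(2πkL) per layer, in series:
R_brass pipe wall = ln(95.9/90)/(2π×104×16.3) = 5.961×10^-6 K/W
R_outer film = 1/(h_o·2πr_oL) = 1/(22.1×2π×0.0959×16.3) = 0.004607 K/W
R_total = 0.004613 K/W
Q = ΔT/R_total = 310/0.004613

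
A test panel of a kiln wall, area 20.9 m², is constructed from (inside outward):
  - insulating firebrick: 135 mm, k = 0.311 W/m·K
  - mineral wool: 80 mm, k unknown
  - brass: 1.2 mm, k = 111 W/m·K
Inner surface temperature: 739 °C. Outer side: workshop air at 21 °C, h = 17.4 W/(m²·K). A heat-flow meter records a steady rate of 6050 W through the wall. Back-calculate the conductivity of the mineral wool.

k ≈ 0.0402 W/(m·K)

Using the resistance-network approach (series):
R_insulating firebrick = L/(kA) = 0.135/(0.311×20.9) = 0.02077 K/W
R_brass = L/(kA) = 0.0012/(111×20.9) = 5.173×10^-7 K/W
R_outer film = 1/(h_o·A) = 1/(17.4×20.9) = 0.00275 K/W
Sum of known resistances R_other = 0.02352 K/W
Total R = ΔT/Q = 718/6050 = 0.1187 K/W
R_mineral wool = R_total − R_other = 0.09516 K/W
k = L/(R·A) = 0.08/(0.09516×20.9)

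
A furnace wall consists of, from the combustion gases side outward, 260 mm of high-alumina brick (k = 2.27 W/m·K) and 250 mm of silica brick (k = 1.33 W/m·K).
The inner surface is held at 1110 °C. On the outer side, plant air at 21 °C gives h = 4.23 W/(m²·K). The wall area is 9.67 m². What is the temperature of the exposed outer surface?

Model the wall as resistances in series:
R_high-alumina brick = L/(kA) = 0.26/(2.27×9.67) = 0.01184 K/W
R_silica brick = L/(kA) = 0.25/(1.33×9.67) = 0.01944 K/W
R_outer film = 1/(h_o·A) = 1/(4.23×9.67) = 0.02445 K/W
R_total = 0.05573 K/W;  Q = ΔT/R_total = 1089/0.05573 = 19540 W
T_interface = T_inner − Q·ΣR(inner→interface) = 1110 − 19500×0.03128

T ≈ 499 °C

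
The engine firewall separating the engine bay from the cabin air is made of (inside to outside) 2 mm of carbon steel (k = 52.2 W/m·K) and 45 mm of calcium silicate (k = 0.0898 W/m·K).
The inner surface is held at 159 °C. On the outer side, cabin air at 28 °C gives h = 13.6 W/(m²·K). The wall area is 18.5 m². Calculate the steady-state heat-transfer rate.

Thermal resistances in series:
R_carbon steel = L/(kA) = 0.002/(52.2×18.5) = 2.071×10^-6 K/W
R_calcium silicate = L/(kA) = 0.045/(0.0898×18.5) = 0.02709 K/W
R_outer film = 1/(h_o·A) = 1/(13.6×18.5) = 0.003975 K/W
R_total = 0.03106 K/W
Q = ΔT / R_total = 131 / 0.03106

Q ≈ 4220 W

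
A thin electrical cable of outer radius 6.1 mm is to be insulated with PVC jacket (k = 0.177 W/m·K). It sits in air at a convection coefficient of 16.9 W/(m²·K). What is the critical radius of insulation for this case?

r_cr ≈ 10.5 mm

For a cylinder r_cr = k/h = 0.177/16.9
r_cr = 10.5 mm; since the bare radius (6.1 mm) is below r_cr, adding a thin layer of insulation will *increase* heat loss.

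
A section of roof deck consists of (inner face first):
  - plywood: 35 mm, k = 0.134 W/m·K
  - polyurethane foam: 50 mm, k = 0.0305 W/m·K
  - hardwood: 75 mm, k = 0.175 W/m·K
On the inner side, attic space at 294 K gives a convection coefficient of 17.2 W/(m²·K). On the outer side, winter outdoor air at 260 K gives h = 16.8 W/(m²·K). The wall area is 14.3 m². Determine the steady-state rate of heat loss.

Thermal resistances in series:
R_inner film = 1/(h_i·A) = 1/(17.2×14.3) = 0.004066 K/W
R_plywood = L/(kA) = 0.035/(0.134×14.3) = 0.01827 K/W
R_polyurethane foam = L/(kA) = 0.05/(0.0305×14.3) = 0.1146 K/W
R_hardwood = L/(kA) = 0.075/(0.175×14.3) = 0.02997 K/W
R_outer film = 1/(h_o·A) = 1/(16.8×14.3) = 0.004163 K/W
R_total = 0.1711 K/W
Q = ΔT / R_total = 34 / 0.1711

Q ≈ 199 W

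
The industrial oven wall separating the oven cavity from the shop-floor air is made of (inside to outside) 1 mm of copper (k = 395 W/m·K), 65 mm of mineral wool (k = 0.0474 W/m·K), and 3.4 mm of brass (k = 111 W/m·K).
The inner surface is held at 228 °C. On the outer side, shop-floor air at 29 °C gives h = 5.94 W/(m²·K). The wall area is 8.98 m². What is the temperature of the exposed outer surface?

Series thermal resistances:
R_copper = L/(kA) = 0.001/(395×8.98) = 2.819×10^-7 K/W
R_mineral wool = L/(kA) = 0.065/(0.0474×8.98) = 0.1527 K/W
R_brass = L/(kA) = 0.0034/(111×8.98) = 3.411×10^-6 K/W
R_outer film = 1/(h_o·A) = 1/(5.94×8.98) = 0.01875 K/W
R_total = 0.1715 K/W;  Q = ΔT/R_total = 199/0.1715 = 1161 W
T_interface = T_inner − Q·ΣR(inner→interface) = 228 − 1160×0.1527

T ≈ 50.8 °C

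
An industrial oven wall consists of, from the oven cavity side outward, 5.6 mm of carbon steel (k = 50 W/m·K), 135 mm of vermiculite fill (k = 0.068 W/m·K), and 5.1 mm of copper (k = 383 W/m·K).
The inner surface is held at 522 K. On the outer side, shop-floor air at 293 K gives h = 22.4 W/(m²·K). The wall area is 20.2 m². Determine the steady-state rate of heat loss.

Series thermal resistances:
R_carbon steel = L/(kA) = 0.0056/(50×20.2) = 5.545×10^-6 K/W
R_vermiculite fill = L/(kA) = 0.135/(0.068×20.2) = 0.09828 K/W
R_copper = L/(kA) = 0.0051/(383×20.2) = 6.592×10^-7 K/W
R_outer film = 1/(h_o·A) = 1/(22.4×20.2) = 0.00221 K/W
R_total = 0.1005 K/W
Q = ΔT / R_total = 229 / 0.1005

Q ≈ 2280 W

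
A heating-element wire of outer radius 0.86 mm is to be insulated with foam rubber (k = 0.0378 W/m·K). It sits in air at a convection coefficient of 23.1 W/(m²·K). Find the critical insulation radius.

r_cr ≈ 1.64 mm

For a cylinder r_cr = k/h = 0.0378/23.1
r_cr = 1.64 mm; since the bare radius (0.86 mm) is below r_cr, adding a thin layer of insulation will *increase* heat loss.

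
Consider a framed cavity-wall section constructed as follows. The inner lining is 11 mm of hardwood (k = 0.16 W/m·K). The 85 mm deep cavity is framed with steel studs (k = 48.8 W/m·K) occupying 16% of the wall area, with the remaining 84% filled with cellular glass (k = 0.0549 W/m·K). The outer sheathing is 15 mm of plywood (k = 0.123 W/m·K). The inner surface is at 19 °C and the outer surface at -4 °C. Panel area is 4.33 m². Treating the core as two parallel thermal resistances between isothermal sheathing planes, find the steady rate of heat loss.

Sheathing layers in series; stud and cavity paths in parallel between them.
R_inner = 0.011/(0.16×4.33) = 0.01588 K/W
R_stud  = 0.085/(48.8×0.16×4.33) = 0.002514 K/W
R_cav   = 0.085/(0.0549×0.84×4.33) = 0.4257 K/W
1/R_core = 1/R_stud + 1/R_cav → R_core = 0.002499 K/W
R_outer = 0.015/(0.123×4.33) = 0.02816 K/W
R_total = 0.04654 K/W
Q = ΔT/R_total = 23/0.04654

Q ≈ 494 W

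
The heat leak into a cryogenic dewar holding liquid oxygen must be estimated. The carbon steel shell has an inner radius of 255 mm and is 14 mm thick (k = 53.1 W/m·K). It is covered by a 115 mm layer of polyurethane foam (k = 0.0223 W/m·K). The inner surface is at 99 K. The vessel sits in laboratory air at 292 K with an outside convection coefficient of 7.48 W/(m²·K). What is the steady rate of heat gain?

Q ≈ 47.7 W

Spherical conduction: R = (1/r_in − 1/r_out)/(4πk) per layer; series-sum.
R_carbon steel shell = (1/0.255 − 1/0.269)/(4π×53.1) = 3.059×10^-4 K/W
R_polyurethane foam = (1/0.269 − 1/0.384)/(4π×0.0223) = 3.973 K/W
R_outer film = 1/(h·4πr_o²) = 1/(7.48×4π×0.384²) = 0.07215 K/W
R_total = 4.045 K/W
Q = ΔT/R_total = 193/4.045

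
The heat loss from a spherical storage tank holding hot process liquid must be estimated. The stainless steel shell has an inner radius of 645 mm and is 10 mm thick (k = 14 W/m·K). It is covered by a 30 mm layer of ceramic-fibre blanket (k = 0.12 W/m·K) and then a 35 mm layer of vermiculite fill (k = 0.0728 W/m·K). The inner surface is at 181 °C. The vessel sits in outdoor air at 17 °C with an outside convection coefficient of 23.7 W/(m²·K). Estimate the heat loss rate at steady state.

Q ≈ 1280 W

Radial (spherical) resistances in series:
R_stainless steel shell = (1/0.645 − 1/0.655)/(4π×14) = 1.345×10^-4 K/W
R_ceramic-fibre blanket = (1/0.655 − 1/0.685)/(4π×0.12) = 0.04434 K/W
R_vermiculite fill = (1/0.685 − 1/0.72)/(4π×0.0728) = 0.07757 K/W
R_outer film = 1/(h·4πr_o²) = 1/(23.7×4π×0.72²) = 0.006477 K/W
R_total = 0.1285 K/W
Q = ΔT/R_total = 164/0.1285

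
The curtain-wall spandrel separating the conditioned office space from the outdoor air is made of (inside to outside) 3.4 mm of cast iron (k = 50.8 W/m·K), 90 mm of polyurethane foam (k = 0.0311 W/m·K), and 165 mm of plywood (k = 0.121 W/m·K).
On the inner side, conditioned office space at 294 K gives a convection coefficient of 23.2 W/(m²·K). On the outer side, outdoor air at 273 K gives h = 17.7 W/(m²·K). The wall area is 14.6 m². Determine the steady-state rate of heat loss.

Q ≈ 70.4 W

Using the resistance-network approach (series):
R_inner film = 1/(h_i·A) = 1/(23.2×14.6) = 0.002952 K/W
R_cast iron = L/(kA) = 0.0034/(50.8×14.6) = 4.584×10^-6 K/W
R_polyurethane foam = L/(kA) = 0.09/(0.0311×14.6) = 0.1982 K/W
R_plywood = L/(kA) = 0.165/(0.121×14.6) = 0.0934 K/W
R_outer film = 1/(h_o·A) = 1/(17.7×14.6) = 0.00387 K/W
R_total = 0.2984 K/W
Q = ΔT / R_total = 21 / 0.2984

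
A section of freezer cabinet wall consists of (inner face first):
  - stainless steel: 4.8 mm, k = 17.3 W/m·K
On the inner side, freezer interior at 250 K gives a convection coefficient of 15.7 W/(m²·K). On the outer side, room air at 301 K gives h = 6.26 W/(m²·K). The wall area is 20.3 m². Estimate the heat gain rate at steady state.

Treating each layer as a thermal resistance in series:
R_inner film = 1/(h_i·A) = 1/(15.7×20.3) = 0.003138 K/W
R_stainless steel = L/(kA) = 0.0048/(17.3×20.3) = 1.367×10^-5 K/W
R_outer film = 1/(h_o·A) = 1/(6.26×20.3) = 0.007869 K/W
R_total = 0.01102 K/W
Q = ΔT / R_total = 51 / 0.01102

Q ≈ 4630 W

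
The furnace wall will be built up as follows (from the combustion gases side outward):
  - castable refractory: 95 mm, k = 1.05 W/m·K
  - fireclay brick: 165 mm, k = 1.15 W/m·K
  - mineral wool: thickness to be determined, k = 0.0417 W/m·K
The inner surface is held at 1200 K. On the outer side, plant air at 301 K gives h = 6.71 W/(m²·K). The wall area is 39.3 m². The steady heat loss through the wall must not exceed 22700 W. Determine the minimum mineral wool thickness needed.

L ≈ 48.9 mm

Thermal resistances in series:
R_castable refractory = L/(kA) = 0.095/(1.05×39.3) = 0.002302 K/W
R_fireclay brick = L/(kA) = 0.165/(1.15×39.3) = 0.003651 K/W
R_outer film = 1/(h_o·A) = 1/(6.71×39.3) = 0.003792 K/W
Sum of the known resistances R_other = 0.009745 K/W
Required total resistance R_tot = ΔT/Q_allow = 899/22700 = 0.0396 K/W
R_mineral wool = R_tot − R_other = 0.02986 K/W
L = R·k·A = 0.02986×0.0417×39.3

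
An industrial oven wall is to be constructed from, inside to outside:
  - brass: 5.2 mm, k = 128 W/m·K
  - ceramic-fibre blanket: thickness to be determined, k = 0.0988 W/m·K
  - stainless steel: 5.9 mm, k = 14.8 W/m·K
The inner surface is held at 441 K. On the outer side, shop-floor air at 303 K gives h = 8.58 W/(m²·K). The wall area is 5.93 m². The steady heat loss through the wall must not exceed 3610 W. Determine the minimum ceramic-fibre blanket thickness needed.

L ≈ 10.8 mm

Series thermal resistances:
R_brass = L/(kA) = 0.0052/(128×5.93) = 6.851×10^-6 K/W
R_stainless steel = L/(kA) = 0.0059/(14.8×5.93) = 6.723×10^-5 K/W
R_outer film = 1/(h_o·A) = 1/(8.58×5.93) = 0.01965 K/W
Sum of the known resistances R_other = 0.01973 K/W
Required total resistance R_tot = ΔT/Q_allow = 138/3610 = 0.03823 K/W
R_ceramic-fibre blanket = R_tot − R_other = 0.0185 K/W
L = R·k·A = 0.0185×0.0988×5.93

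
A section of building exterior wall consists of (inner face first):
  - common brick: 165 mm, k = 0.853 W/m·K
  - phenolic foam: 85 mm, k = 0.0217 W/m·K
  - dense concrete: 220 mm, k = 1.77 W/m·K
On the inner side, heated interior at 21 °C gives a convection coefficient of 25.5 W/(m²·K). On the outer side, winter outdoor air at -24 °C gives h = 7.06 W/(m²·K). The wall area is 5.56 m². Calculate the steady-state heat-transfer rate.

Series thermal resistances:
R_inner film = 1/(h_i·A) = 1/(25.5×5.56) = 0.007053 K/W
R_common brick = L/(kA) = 0.165/(0.853×5.56) = 0.03479 K/W
R_phenolic foam = L/(kA) = 0.085/(0.0217×5.56) = 0.7045 K/W
R_dense concrete = L/(kA) = 0.22/(1.77×5.56) = 0.02235 K/W
R_outer film = 1/(h_o·A) = 1/(7.06×5.56) = 0.02548 K/W
R_total = 0.7942 K/W
Q = ΔT / R_total = 45 / 0.7942

Q ≈ 56.7 W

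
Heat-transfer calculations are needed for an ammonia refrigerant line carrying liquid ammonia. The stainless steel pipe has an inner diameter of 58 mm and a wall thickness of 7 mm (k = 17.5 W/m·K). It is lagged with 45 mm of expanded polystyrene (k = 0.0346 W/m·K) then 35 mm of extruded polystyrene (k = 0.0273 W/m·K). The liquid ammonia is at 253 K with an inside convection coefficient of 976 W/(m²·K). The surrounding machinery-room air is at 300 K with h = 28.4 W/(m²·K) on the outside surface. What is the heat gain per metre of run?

Cylindrical conduction, so R = ln(r₂/r₁)/(2πkL) per layer, in series:
R_inner film = 1/(h_i·2πr₁L) = 1/(976×2π×0.029×1) = 0.005623 K/W
R_stainless steel pipe wall = ln(36/29)/(2π×17.5×1) = 0.001966 K/W
R_expanded polystyrene = ln(81/36)/(2π×0.0346×1) = 3.73 K/W
R_extruded polystyrene = ln(116/81)/(2π×0.0273×1) = 2.094 K/W
R_outer film = 1/(h_o·2πr_oL) = 1/(28.4×2π×0.116×1) = 0.04831 K/W
R_total = 5.88 K/W
Q = ΔT/R_total = 47/5.88

q′ ≈ 7.99 W/m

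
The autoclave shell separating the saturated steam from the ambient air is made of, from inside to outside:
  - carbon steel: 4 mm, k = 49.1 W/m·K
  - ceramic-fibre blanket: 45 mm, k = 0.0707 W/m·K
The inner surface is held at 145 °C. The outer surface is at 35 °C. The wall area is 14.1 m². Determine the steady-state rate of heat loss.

Q ≈ 2440 W

Series thermal resistances:
R_carbon steel = L/(kA) = 0.004/(49.1×14.1) = 5.778×10^-6 K/W
R_ceramic-fibre blanket = L/(kA) = 0.045/(0.0707×14.1) = 0.04514 K/W
R_total = 0.04515 K/W
Q = ΔT / R_total = 110 / 0.04515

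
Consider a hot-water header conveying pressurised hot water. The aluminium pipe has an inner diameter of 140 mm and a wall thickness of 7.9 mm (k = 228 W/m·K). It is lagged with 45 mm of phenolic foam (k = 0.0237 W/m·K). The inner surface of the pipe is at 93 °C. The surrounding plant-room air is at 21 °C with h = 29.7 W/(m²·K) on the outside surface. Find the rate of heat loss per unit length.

q′ ≈ 23.2 W/m

Radial resistances (cylindrical: R_cond = ln(r_o/r_i)/(2πkL), R_conv = 1/(h·2πrL)):
R_aluminium pipe wall = ln(77.9/70)/(2π×228×1) = 7.464×10^-5 K/W
R_phenolic foam = ln(122.9/77.9)/(2π×0.0237×1) = 3.062 K/W
R_outer film = 1/(h_o·2πr_oL) = 1/(29.7×2π×0.1229×1) = 0.0436 K/W
R_total = 3.106 K/W
Q = ΔT/R_total = 72/3.106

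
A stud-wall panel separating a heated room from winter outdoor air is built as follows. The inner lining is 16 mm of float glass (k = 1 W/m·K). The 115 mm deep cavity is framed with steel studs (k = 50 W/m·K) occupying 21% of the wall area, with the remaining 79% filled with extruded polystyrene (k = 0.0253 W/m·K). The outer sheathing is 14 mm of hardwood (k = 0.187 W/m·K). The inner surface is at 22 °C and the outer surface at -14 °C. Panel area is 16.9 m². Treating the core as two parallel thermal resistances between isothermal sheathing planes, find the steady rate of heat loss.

Sheathing layers in series; stud and cavity paths in parallel between them.
R_inner = 0.016/(1×16.9) = 9.467×10^-4 K/W
R_stud  = 0.115/(50×0.21×16.9) = 6.481×10^-4 K/W
R_cav   = 0.115/(0.0253×0.79×16.9) = 0.3405 K/W
1/R_core = 1/R_stud + 1/R_cav → R_core = 6.468×10^-4 K/W
R_outer = 0.014/(0.187×16.9) = 0.00443 K/W
R_total = 0.006024 K/W
Q = ΔT/R_total = 36/0.006024

Q ≈ 5980 W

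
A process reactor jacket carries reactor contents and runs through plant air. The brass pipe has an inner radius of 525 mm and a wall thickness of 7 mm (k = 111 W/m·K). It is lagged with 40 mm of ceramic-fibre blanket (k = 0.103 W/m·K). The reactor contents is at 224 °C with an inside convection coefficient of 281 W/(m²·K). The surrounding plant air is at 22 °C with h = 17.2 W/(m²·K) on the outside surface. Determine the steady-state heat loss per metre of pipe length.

Radial resistances (cylindrical: R_cond = ln(r_o/r_i)/(2πkL), R_conv = 1/(h·2πrL)):
R_inner film = 1/(h_i·2πr₁L) = 1/(281×2π×0.525×1) = 0.001079 K/W
R_brass pipe wall = ln(532/525)/(2π×111×1) = 1.899×10^-5 K/W
R_ceramic-fibre blanket = ln(572/532)/(2π×0.103×1) = 0.112 K/W
R_outer film = 1/(h_o·2πr_oL) = 1/(17.2×2π×0.572×1) = 0.01618 K/W
R_total = 0.1293 K/W
Q = ΔT/R_total = 202/0.1293

q′ ≈ 1560 W/m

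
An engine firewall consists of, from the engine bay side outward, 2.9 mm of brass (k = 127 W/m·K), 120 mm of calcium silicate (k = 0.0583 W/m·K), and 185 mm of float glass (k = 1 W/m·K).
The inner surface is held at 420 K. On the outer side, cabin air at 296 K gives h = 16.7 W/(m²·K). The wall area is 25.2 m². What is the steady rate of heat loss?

Q ≈ 1360 W

Model the wall as resistances in series:
R_brass = L/(kA) = 0.0029/(127×25.2) = 9.061×10^-7 K/W
R_calcium silicate = L/(kA) = 0.12/(0.0583×25.2) = 0.08168 K/W
R_float glass = L/(kA) = 0.185/(1×25.2) = 0.007341 K/W
R_outer film = 1/(h_o·A) = 1/(16.7×25.2) = 0.002376 K/W
R_total = 0.0914 K/W
Q = ΔT / R_total = 124 / 0.0914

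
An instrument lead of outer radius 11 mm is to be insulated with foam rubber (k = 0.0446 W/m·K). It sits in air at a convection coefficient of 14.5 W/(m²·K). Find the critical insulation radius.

For a cylinder r_cr = k/h = 0.0446/14.5
r_cr = 3.08 mm; since the bare radius (11 mm) is above r_cr, any added insulation will reduce heat loss.

r_cr ≈ 3.08 mm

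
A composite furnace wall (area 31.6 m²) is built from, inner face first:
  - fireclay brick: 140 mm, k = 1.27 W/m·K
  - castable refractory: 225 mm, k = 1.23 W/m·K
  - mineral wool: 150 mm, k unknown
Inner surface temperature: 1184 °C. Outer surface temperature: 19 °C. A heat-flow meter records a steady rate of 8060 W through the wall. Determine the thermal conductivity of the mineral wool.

Thermal resistances in series:
R_fireclay brick = L/(kA) = 0.14/(1.27×31.6) = 0.003488 K/W
R_castable refractory = L/(kA) = 0.225/(1.23×31.6) = 0.005789 K/W
Sum of known resistances R_other = 0.009277 K/W
Total R = ΔT/Q = 1165/8060 = 0.1445 K/W
R_mineral wool = R_total − R_other = 0.1353 K/W
k = L/(R·A) = 0.15/(0.1353×31.6)

k ≈ 0.0351 W/(m·K)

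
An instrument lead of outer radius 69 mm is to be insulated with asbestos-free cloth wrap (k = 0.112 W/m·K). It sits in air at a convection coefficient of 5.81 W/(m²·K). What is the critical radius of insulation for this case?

r_cr ≈ 19.3 mm

For a cylinder r_cr = k/h = 0.112/5.81
r_cr = 19.3 mm; since the bare radius (69 mm) is above r_cr, any added insulation will reduce heat loss.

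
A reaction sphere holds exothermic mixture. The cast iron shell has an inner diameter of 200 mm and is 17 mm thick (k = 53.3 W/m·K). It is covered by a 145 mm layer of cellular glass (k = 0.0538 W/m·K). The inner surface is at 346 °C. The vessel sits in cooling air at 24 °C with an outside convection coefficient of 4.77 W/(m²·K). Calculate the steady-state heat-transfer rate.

Spherical conduction: R = (1/r_in − 1/r_out)/(4πk) per layer; series-sum.
R_cast iron shell = (1/0.1 − 1/0.117)/(4π×53.3) = 0.002169 K/W
R_cellular glass = (1/0.117 − 1/0.262)/(4π×0.0538) = 6.997 K/W
R_outer film = 1/(h·4πr_o²) = 1/(4.77×4π×0.262²) = 0.243 K/W
R_total = 7.242 K/W
Q = ΔT/R_total = 322/7.242

Q ≈ 44.5 W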